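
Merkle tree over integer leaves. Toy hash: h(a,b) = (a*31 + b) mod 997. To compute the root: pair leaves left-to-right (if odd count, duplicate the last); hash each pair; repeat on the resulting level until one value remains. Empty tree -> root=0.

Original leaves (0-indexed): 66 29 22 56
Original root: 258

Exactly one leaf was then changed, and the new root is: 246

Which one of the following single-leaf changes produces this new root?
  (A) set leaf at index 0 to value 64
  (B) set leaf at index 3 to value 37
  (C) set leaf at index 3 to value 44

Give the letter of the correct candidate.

Answer: C

Derivation:
Original leaves: [66, 29, 22, 56]
Target new root: 246
Try each candidate change and compute the resulting root:
Candidate A: set leaf[0] = 64 -> leaves = [64, 29, 22, 56]
  L0: [64, 29, 22, 56]
  L1: h(64,29)=(64*31+29)%997=19 h(22,56)=(22*31+56)%997=738 -> [19, 738]
  L2: h(19,738)=(19*31+738)%997=330 -> [330]
  root = 330 != target 246
Candidate B: set leaf[3] = 37 -> leaves = [66, 29, 22, 37]
  L0: [66, 29, 22, 37]
  L1: h(66,29)=(66*31+29)%997=81 h(22,37)=(22*31+37)%997=719 -> [81, 719]
  L2: h(81,719)=(81*31+719)%997=239 -> [239]
  root = 239 != target 246
Candidate C: set leaf[3] = 44 -> leaves = [66, 29, 22, 44]
  L0: [66, 29, 22, 44]
  L1: h(66,29)=(66*31+29)%997=81 h(22,44)=(22*31+44)%997=726 -> [81, 726]
  L2: h(81,726)=(81*31+726)%997=246 -> [246]
  root = 246 == target 246  ** MATCH **
Candidate C produces the target root.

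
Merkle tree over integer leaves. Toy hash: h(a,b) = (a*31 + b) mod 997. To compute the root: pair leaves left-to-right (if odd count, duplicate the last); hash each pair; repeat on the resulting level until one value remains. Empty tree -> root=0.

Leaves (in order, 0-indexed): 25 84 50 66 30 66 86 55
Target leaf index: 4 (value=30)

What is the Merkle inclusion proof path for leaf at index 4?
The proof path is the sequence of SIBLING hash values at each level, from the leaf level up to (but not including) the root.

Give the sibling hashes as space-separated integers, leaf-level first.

L0 (leaves): [25, 84, 50, 66, 30, 66, 86, 55], target index=4
L1: h(25,84)=(25*31+84)%997=859 [pair 0] h(50,66)=(50*31+66)%997=619 [pair 1] h(30,66)=(30*31+66)%997=996 [pair 2] h(86,55)=(86*31+55)%997=727 [pair 3] -> [859, 619, 996, 727]
  Sibling for proof at L0: 66
L2: h(859,619)=(859*31+619)%997=329 [pair 0] h(996,727)=(996*31+727)%997=696 [pair 1] -> [329, 696]
  Sibling for proof at L1: 727
L3: h(329,696)=(329*31+696)%997=925 [pair 0] -> [925]
  Sibling for proof at L2: 329
Root: 925
Proof path (sibling hashes from leaf to root): [66, 727, 329]

Answer: 66 727 329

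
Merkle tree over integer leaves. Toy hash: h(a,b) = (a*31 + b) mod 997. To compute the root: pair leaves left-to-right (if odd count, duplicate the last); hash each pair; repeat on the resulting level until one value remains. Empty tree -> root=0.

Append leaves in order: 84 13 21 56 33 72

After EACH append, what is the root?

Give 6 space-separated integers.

After append 84 (leaves=[84]):
  L0: [84]
  root=84
After append 13 (leaves=[84, 13]):
  L0: [84, 13]
  L1: h(84,13)=(84*31+13)%997=623 -> [623]
  root=623
After append 21 (leaves=[84, 13, 21]):
  L0: [84, 13, 21]
  L1: h(84,13)=(84*31+13)%997=623 h(21,21)=(21*31+21)%997=672 -> [623, 672]
  L2: h(623,672)=(623*31+672)%997=45 -> [45]
  root=45
After append 56 (leaves=[84, 13, 21, 56]):
  L0: [84, 13, 21, 56]
  L1: h(84,13)=(84*31+13)%997=623 h(21,56)=(21*31+56)%997=707 -> [623, 707]
  L2: h(623,707)=(623*31+707)%997=80 -> [80]
  root=80
After append 33 (leaves=[84, 13, 21, 56, 33]):
  L0: [84, 13, 21, 56, 33]
  L1: h(84,13)=(84*31+13)%997=623 h(21,56)=(21*31+56)%997=707 h(33,33)=(33*31+33)%997=59 -> [623, 707, 59]
  L2: h(623,707)=(623*31+707)%997=80 h(59,59)=(59*31+59)%997=891 -> [80, 891]
  L3: h(80,891)=(80*31+891)%997=380 -> [380]
  root=380
After append 72 (leaves=[84, 13, 21, 56, 33, 72]):
  L0: [84, 13, 21, 56, 33, 72]
  L1: h(84,13)=(84*31+13)%997=623 h(21,56)=(21*31+56)%997=707 h(33,72)=(33*31+72)%997=98 -> [623, 707, 98]
  L2: h(623,707)=(623*31+707)%997=80 h(98,98)=(98*31+98)%997=145 -> [80, 145]
  L3: h(80,145)=(80*31+145)%997=631 -> [631]
  root=631

Answer: 84 623 45 80 380 631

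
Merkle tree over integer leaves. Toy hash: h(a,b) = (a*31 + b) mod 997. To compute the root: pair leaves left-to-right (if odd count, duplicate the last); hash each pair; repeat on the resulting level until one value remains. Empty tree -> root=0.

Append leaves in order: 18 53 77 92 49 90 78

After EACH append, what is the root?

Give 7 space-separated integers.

After append 18 (leaves=[18]):
  L0: [18]
  root=18
After append 53 (leaves=[18, 53]):
  L0: [18, 53]
  L1: h(18,53)=(18*31+53)%997=611 -> [611]
  root=611
After append 77 (leaves=[18, 53, 77]):
  L0: [18, 53, 77]
  L1: h(18,53)=(18*31+53)%997=611 h(77,77)=(77*31+77)%997=470 -> [611, 470]
  L2: h(611,470)=(611*31+470)%997=468 -> [468]
  root=468
After append 92 (leaves=[18, 53, 77, 92]):
  L0: [18, 53, 77, 92]
  L1: h(18,53)=(18*31+53)%997=611 h(77,92)=(77*31+92)%997=485 -> [611, 485]
  L2: h(611,485)=(611*31+485)%997=483 -> [483]
  root=483
After append 49 (leaves=[18, 53, 77, 92, 49]):
  L0: [18, 53, 77, 92, 49]
  L1: h(18,53)=(18*31+53)%997=611 h(77,92)=(77*31+92)%997=485 h(49,49)=(49*31+49)%997=571 -> [611, 485, 571]
  L2: h(611,485)=(611*31+485)%997=483 h(571,571)=(571*31+571)%997=326 -> [483, 326]
  L3: h(483,326)=(483*31+326)%997=344 -> [344]
  root=344
After append 90 (leaves=[18, 53, 77, 92, 49, 90]):
  L0: [18, 53, 77, 92, 49, 90]
  L1: h(18,53)=(18*31+53)%997=611 h(77,92)=(77*31+92)%997=485 h(49,90)=(49*31+90)%997=612 -> [611, 485, 612]
  L2: h(611,485)=(611*31+485)%997=483 h(612,612)=(612*31+612)%997=641 -> [483, 641]
  L3: h(483,641)=(483*31+641)%997=659 -> [659]
  root=659
After append 78 (leaves=[18, 53, 77, 92, 49, 90, 78]):
  L0: [18, 53, 77, 92, 49, 90, 78]
  L1: h(18,53)=(18*31+53)%997=611 h(77,92)=(77*31+92)%997=485 h(49,90)=(49*31+90)%997=612 h(78,78)=(78*31+78)%997=502 -> [611, 485, 612, 502]
  L2: h(611,485)=(611*31+485)%997=483 h(612,502)=(612*31+502)%997=531 -> [483, 531]
  L3: h(483,531)=(483*31+531)%997=549 -> [549]
  root=549

Answer: 18 611 468 483 344 659 549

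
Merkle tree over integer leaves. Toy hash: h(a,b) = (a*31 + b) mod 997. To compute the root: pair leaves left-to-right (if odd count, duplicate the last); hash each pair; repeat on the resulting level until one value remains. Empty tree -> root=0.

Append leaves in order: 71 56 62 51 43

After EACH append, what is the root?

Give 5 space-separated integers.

Answer: 71 263 167 156 15

Derivation:
After append 71 (leaves=[71]):
  L0: [71]
  root=71
After append 56 (leaves=[71, 56]):
  L0: [71, 56]
  L1: h(71,56)=(71*31+56)%997=263 -> [263]
  root=263
After append 62 (leaves=[71, 56, 62]):
  L0: [71, 56, 62]
  L1: h(71,56)=(71*31+56)%997=263 h(62,62)=(62*31+62)%997=987 -> [263, 987]
  L2: h(263,987)=(263*31+987)%997=167 -> [167]
  root=167
After append 51 (leaves=[71, 56, 62, 51]):
  L0: [71, 56, 62, 51]
  L1: h(71,56)=(71*31+56)%997=263 h(62,51)=(62*31+51)%997=976 -> [263, 976]
  L2: h(263,976)=(263*31+976)%997=156 -> [156]
  root=156
After append 43 (leaves=[71, 56, 62, 51, 43]):
  L0: [71, 56, 62, 51, 43]
  L1: h(71,56)=(71*31+56)%997=263 h(62,51)=(62*31+51)%997=976 h(43,43)=(43*31+43)%997=379 -> [263, 976, 379]
  L2: h(263,976)=(263*31+976)%997=156 h(379,379)=(379*31+379)%997=164 -> [156, 164]
  L3: h(156,164)=(156*31+164)%997=15 -> [15]
  root=15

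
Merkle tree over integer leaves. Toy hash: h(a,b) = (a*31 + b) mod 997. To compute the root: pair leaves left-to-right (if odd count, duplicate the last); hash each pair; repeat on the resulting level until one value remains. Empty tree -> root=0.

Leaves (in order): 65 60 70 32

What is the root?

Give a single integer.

Answer: 725

Derivation:
L0: [65, 60, 70, 32]
L1: h(65,60)=(65*31+60)%997=81 h(70,32)=(70*31+32)%997=208 -> [81, 208]
L2: h(81,208)=(81*31+208)%997=725 -> [725]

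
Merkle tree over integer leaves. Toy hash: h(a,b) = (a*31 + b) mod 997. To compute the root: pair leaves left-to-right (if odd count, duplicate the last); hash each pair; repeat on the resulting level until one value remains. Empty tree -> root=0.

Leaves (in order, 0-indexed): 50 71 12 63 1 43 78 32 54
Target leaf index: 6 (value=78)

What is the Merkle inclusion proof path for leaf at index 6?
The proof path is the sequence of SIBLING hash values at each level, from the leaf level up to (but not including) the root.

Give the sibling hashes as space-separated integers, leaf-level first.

Answer: 32 74 836 794

Derivation:
L0 (leaves): [50, 71, 12, 63, 1, 43, 78, 32, 54], target index=6
L1: h(50,71)=(50*31+71)%997=624 [pair 0] h(12,63)=(12*31+63)%997=435 [pair 1] h(1,43)=(1*31+43)%997=74 [pair 2] h(78,32)=(78*31+32)%997=456 [pair 3] h(54,54)=(54*31+54)%997=731 [pair 4] -> [624, 435, 74, 456, 731]
  Sibling for proof at L0: 32
L2: h(624,435)=(624*31+435)%997=836 [pair 0] h(74,456)=(74*31+456)%997=756 [pair 1] h(731,731)=(731*31+731)%997=461 [pair 2] -> [836, 756, 461]
  Sibling for proof at L1: 74
L3: h(836,756)=(836*31+756)%997=750 [pair 0] h(461,461)=(461*31+461)%997=794 [pair 1] -> [750, 794]
  Sibling for proof at L2: 836
L4: h(750,794)=(750*31+794)%997=116 [pair 0] -> [116]
  Sibling for proof at L3: 794
Root: 116
Proof path (sibling hashes from leaf to root): [32, 74, 836, 794]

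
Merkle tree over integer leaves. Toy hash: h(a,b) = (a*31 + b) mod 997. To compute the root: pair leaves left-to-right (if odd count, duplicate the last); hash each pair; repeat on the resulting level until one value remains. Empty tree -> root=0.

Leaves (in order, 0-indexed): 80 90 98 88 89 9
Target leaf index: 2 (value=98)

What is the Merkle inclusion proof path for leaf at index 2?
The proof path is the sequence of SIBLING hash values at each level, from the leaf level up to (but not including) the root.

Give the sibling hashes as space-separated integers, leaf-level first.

L0 (leaves): [80, 90, 98, 88, 89, 9], target index=2
L1: h(80,90)=(80*31+90)%997=576 [pair 0] h(98,88)=(98*31+88)%997=135 [pair 1] h(89,9)=(89*31+9)%997=774 [pair 2] -> [576, 135, 774]
  Sibling for proof at L0: 88
L2: h(576,135)=(576*31+135)%997=45 [pair 0] h(774,774)=(774*31+774)%997=840 [pair 1] -> [45, 840]
  Sibling for proof at L1: 576
L3: h(45,840)=(45*31+840)%997=241 [pair 0] -> [241]
  Sibling for proof at L2: 840
Root: 241
Proof path (sibling hashes from leaf to root): [88, 576, 840]

Answer: 88 576 840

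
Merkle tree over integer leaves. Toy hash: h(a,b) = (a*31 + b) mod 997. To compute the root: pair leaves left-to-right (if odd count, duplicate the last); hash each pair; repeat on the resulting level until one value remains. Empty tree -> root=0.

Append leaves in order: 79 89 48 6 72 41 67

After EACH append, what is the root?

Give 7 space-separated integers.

After append 79 (leaves=[79]):
  L0: [79]
  root=79
After append 89 (leaves=[79, 89]):
  L0: [79, 89]
  L1: h(79,89)=(79*31+89)%997=544 -> [544]
  root=544
After append 48 (leaves=[79, 89, 48]):
  L0: [79, 89, 48]
  L1: h(79,89)=(79*31+89)%997=544 h(48,48)=(48*31+48)%997=539 -> [544, 539]
  L2: h(544,539)=(544*31+539)%997=454 -> [454]
  root=454
After append 6 (leaves=[79, 89, 48, 6]):
  L0: [79, 89, 48, 6]
  L1: h(79,89)=(79*31+89)%997=544 h(48,6)=(48*31+6)%997=497 -> [544, 497]
  L2: h(544,497)=(544*31+497)%997=412 -> [412]
  root=412
After append 72 (leaves=[79, 89, 48, 6, 72]):
  L0: [79, 89, 48, 6, 72]
  L1: h(79,89)=(79*31+89)%997=544 h(48,6)=(48*31+6)%997=497 h(72,72)=(72*31+72)%997=310 -> [544, 497, 310]
  L2: h(544,497)=(544*31+497)%997=412 h(310,310)=(310*31+310)%997=947 -> [412, 947]
  L3: h(412,947)=(412*31+947)%997=758 -> [758]
  root=758
After append 41 (leaves=[79, 89, 48, 6, 72, 41]):
  L0: [79, 89, 48, 6, 72, 41]
  L1: h(79,89)=(79*31+89)%997=544 h(48,6)=(48*31+6)%997=497 h(72,41)=(72*31+41)%997=279 -> [544, 497, 279]
  L2: h(544,497)=(544*31+497)%997=412 h(279,279)=(279*31+279)%997=952 -> [412, 952]
  L3: h(412,952)=(412*31+952)%997=763 -> [763]
  root=763
After append 67 (leaves=[79, 89, 48, 6, 72, 41, 67]):
  L0: [79, 89, 48, 6, 72, 41, 67]
  L1: h(79,89)=(79*31+89)%997=544 h(48,6)=(48*31+6)%997=497 h(72,41)=(72*31+41)%997=279 h(67,67)=(67*31+67)%997=150 -> [544, 497, 279, 150]
  L2: h(544,497)=(544*31+497)%997=412 h(279,150)=(279*31+150)%997=823 -> [412, 823]
  L3: h(412,823)=(412*31+823)%997=634 -> [634]
  root=634

Answer: 79 544 454 412 758 763 634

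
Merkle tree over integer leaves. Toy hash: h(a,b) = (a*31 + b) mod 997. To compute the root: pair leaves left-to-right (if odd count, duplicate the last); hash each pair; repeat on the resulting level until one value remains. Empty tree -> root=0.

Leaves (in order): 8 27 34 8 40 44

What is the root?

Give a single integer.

Answer: 302

Derivation:
L0: [8, 27, 34, 8, 40, 44]
L1: h(8,27)=(8*31+27)%997=275 h(34,8)=(34*31+8)%997=65 h(40,44)=(40*31+44)%997=287 -> [275, 65, 287]
L2: h(275,65)=(275*31+65)%997=614 h(287,287)=(287*31+287)%997=211 -> [614, 211]
L3: h(614,211)=(614*31+211)%997=302 -> [302]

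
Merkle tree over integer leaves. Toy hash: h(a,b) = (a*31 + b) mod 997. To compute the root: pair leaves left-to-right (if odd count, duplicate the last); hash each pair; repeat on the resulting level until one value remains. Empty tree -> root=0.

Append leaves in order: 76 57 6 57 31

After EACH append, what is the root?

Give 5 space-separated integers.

Answer: 76 419 220 271 265

Derivation:
After append 76 (leaves=[76]):
  L0: [76]
  root=76
After append 57 (leaves=[76, 57]):
  L0: [76, 57]
  L1: h(76,57)=(76*31+57)%997=419 -> [419]
  root=419
After append 6 (leaves=[76, 57, 6]):
  L0: [76, 57, 6]
  L1: h(76,57)=(76*31+57)%997=419 h(6,6)=(6*31+6)%997=192 -> [419, 192]
  L2: h(419,192)=(419*31+192)%997=220 -> [220]
  root=220
After append 57 (leaves=[76, 57, 6, 57]):
  L0: [76, 57, 6, 57]
  L1: h(76,57)=(76*31+57)%997=419 h(6,57)=(6*31+57)%997=243 -> [419, 243]
  L2: h(419,243)=(419*31+243)%997=271 -> [271]
  root=271
After append 31 (leaves=[76, 57, 6, 57, 31]):
  L0: [76, 57, 6, 57, 31]
  L1: h(76,57)=(76*31+57)%997=419 h(6,57)=(6*31+57)%997=243 h(31,31)=(31*31+31)%997=992 -> [419, 243, 992]
  L2: h(419,243)=(419*31+243)%997=271 h(992,992)=(992*31+992)%997=837 -> [271, 837]
  L3: h(271,837)=(271*31+837)%997=265 -> [265]
  root=265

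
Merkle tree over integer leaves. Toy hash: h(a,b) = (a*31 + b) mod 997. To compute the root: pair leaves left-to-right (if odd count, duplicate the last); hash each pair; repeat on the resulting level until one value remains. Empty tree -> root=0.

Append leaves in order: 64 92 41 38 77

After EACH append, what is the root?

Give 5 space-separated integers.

After append 64 (leaves=[64]):
  L0: [64]
  root=64
After append 92 (leaves=[64, 92]):
  L0: [64, 92]
  L1: h(64,92)=(64*31+92)%997=82 -> [82]
  root=82
After append 41 (leaves=[64, 92, 41]):
  L0: [64, 92, 41]
  L1: h(64,92)=(64*31+92)%997=82 h(41,41)=(41*31+41)%997=315 -> [82, 315]
  L2: h(82,315)=(82*31+315)%997=863 -> [863]
  root=863
After append 38 (leaves=[64, 92, 41, 38]):
  L0: [64, 92, 41, 38]
  L1: h(64,92)=(64*31+92)%997=82 h(41,38)=(41*31+38)%997=312 -> [82, 312]
  L2: h(82,312)=(82*31+312)%997=860 -> [860]
  root=860
After append 77 (leaves=[64, 92, 41, 38, 77]):
  L0: [64, 92, 41, 38, 77]
  L1: h(64,92)=(64*31+92)%997=82 h(41,38)=(41*31+38)%997=312 h(77,77)=(77*31+77)%997=470 -> [82, 312, 470]
  L2: h(82,312)=(82*31+312)%997=860 h(470,470)=(470*31+470)%997=85 -> [860, 85]
  L3: h(860,85)=(860*31+85)%997=823 -> [823]
  root=823

Answer: 64 82 863 860 823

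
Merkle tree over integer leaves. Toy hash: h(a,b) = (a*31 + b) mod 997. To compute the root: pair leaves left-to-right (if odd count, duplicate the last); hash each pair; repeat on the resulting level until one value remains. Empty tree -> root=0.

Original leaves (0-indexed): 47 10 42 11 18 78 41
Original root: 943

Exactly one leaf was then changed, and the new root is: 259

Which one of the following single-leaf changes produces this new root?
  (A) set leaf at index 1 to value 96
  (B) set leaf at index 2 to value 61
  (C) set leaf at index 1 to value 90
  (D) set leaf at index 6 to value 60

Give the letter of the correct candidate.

Original leaves: [47, 10, 42, 11, 18, 78, 41]
Target new root: 259
Try each candidate change and compute the resulting root:
Candidate A: set leaf[1] = 96 -> leaves = [47, 96, 42, 11, 18, 78, 41]
  L0: [47, 96, 42, 11, 18, 78, 41]
  L1: h(47,96)=(47*31+96)%997=556 h(42,11)=(42*31+11)%997=316 h(18,78)=(18*31+78)%997=636 h(41,41)=(41*31+41)%997=315 -> [556, 316, 636, 315]
  L2: h(556,316)=(556*31+316)%997=603 h(636,315)=(636*31+315)%997=91 -> [603, 91]
  L3: h(603,91)=(603*31+91)%997=838 -> [838]
  root = 838 != target 259
Candidate B: set leaf[2] = 61 -> leaves = [47, 10, 61, 11, 18, 78, 41]
  L0: [47, 10, 61, 11, 18, 78, 41]
  L1: h(47,10)=(47*31+10)%997=470 h(61,11)=(61*31+11)%997=905 h(18,78)=(18*31+78)%997=636 h(41,41)=(41*31+41)%997=315 -> [470, 905, 636, 315]
  L2: h(470,905)=(470*31+905)%997=520 h(636,315)=(636*31+315)%997=91 -> [520, 91]
  L3: h(520,91)=(520*31+91)%997=259 -> [259]
  root = 259 == target 259  ** MATCH **
Candidate C: set leaf[1] = 90 -> leaves = [47, 90, 42, 11, 18, 78, 41]
  L0: [47, 90, 42, 11, 18, 78, 41]
  L1: h(47,90)=(47*31+90)%997=550 h(42,11)=(42*31+11)%997=316 h(18,78)=(18*31+78)%997=636 h(41,41)=(41*31+41)%997=315 -> [550, 316, 636, 315]
  L2: h(550,316)=(550*31+316)%997=417 h(636,315)=(636*31+315)%997=91 -> [417, 91]
  L3: h(417,91)=(417*31+91)%997=57 -> [57]
  root = 57 != target 259
Candidate D: set leaf[6] = 60 -> leaves = [47, 10, 42, 11, 18, 78, 60]
  L0: [47, 10, 42, 11, 18, 78, 60]
  L1: h(47,10)=(47*31+10)%997=470 h(42,11)=(42*31+11)%997=316 h(18,78)=(18*31+78)%997=636 h(60,60)=(60*31+60)%997=923 -> [470, 316, 636, 923]
  L2: h(470,316)=(470*31+316)%997=928 h(636,923)=(636*31+923)%997=699 -> [928, 699]
  L3: h(928,699)=(928*31+699)%997=554 -> [554]
  root = 554 != target 259
Candidate B produces the target root.

Answer: B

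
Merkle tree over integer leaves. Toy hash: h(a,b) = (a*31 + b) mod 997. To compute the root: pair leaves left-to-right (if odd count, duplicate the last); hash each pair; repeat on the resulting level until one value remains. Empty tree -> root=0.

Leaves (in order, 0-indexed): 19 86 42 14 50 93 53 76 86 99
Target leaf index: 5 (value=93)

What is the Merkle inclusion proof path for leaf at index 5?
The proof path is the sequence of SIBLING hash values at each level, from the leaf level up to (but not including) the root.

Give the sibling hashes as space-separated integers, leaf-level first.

L0 (leaves): [19, 86, 42, 14, 50, 93, 53, 76, 86, 99], target index=5
L1: h(19,86)=(19*31+86)%997=675 [pair 0] h(42,14)=(42*31+14)%997=319 [pair 1] h(50,93)=(50*31+93)%997=646 [pair 2] h(53,76)=(53*31+76)%997=722 [pair 3] h(86,99)=(86*31+99)%997=771 [pair 4] -> [675, 319, 646, 722, 771]
  Sibling for proof at L0: 50
L2: h(675,319)=(675*31+319)%997=307 [pair 0] h(646,722)=(646*31+722)%997=808 [pair 1] h(771,771)=(771*31+771)%997=744 [pair 2] -> [307, 808, 744]
  Sibling for proof at L1: 722
L3: h(307,808)=(307*31+808)%997=355 [pair 0] h(744,744)=(744*31+744)%997=877 [pair 1] -> [355, 877]
  Sibling for proof at L2: 307
L4: h(355,877)=(355*31+877)%997=915 [pair 0] -> [915]
  Sibling for proof at L3: 877
Root: 915
Proof path (sibling hashes from leaf to root): [50, 722, 307, 877]

Answer: 50 722 307 877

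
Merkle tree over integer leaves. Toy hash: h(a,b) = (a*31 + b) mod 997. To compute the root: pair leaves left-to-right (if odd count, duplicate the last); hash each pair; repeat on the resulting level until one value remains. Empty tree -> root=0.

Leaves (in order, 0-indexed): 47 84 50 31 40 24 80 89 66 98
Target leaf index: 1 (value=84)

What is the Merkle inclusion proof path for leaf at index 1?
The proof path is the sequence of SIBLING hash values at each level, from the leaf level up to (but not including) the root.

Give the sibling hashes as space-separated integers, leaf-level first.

Answer: 47 584 876 62

Derivation:
L0 (leaves): [47, 84, 50, 31, 40, 24, 80, 89, 66, 98], target index=1
L1: h(47,84)=(47*31+84)%997=544 [pair 0] h(50,31)=(50*31+31)%997=584 [pair 1] h(40,24)=(40*31+24)%997=267 [pair 2] h(80,89)=(80*31+89)%997=575 [pair 3] h(66,98)=(66*31+98)%997=150 [pair 4] -> [544, 584, 267, 575, 150]
  Sibling for proof at L0: 47
L2: h(544,584)=(544*31+584)%997=499 [pair 0] h(267,575)=(267*31+575)%997=876 [pair 1] h(150,150)=(150*31+150)%997=812 [pair 2] -> [499, 876, 812]
  Sibling for proof at L1: 584
L3: h(499,876)=(499*31+876)%997=393 [pair 0] h(812,812)=(812*31+812)%997=62 [pair 1] -> [393, 62]
  Sibling for proof at L2: 876
L4: h(393,62)=(393*31+62)%997=281 [pair 0] -> [281]
  Sibling for proof at L3: 62
Root: 281
Proof path (sibling hashes from leaf to root): [47, 584, 876, 62]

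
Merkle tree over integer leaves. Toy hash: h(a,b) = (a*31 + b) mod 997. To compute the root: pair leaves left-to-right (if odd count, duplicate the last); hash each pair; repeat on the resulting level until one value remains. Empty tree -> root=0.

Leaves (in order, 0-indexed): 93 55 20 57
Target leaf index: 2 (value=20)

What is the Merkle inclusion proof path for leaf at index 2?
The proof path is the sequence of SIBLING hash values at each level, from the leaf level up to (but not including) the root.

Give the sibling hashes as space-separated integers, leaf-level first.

L0 (leaves): [93, 55, 20, 57], target index=2
L1: h(93,55)=(93*31+55)%997=944 [pair 0] h(20,57)=(20*31+57)%997=677 [pair 1] -> [944, 677]
  Sibling for proof at L0: 57
L2: h(944,677)=(944*31+677)%997=31 [pair 0] -> [31]
  Sibling for proof at L1: 944
Root: 31
Proof path (sibling hashes from leaf to root): [57, 944]

Answer: 57 944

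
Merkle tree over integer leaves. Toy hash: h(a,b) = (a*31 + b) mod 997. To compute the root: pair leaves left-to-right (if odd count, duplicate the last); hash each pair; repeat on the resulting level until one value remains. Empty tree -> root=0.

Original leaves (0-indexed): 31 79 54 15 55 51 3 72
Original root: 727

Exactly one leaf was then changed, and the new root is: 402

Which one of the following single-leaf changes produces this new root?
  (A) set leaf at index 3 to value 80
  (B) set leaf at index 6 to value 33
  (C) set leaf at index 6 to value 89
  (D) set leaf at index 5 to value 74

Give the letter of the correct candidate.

Original leaves: [31, 79, 54, 15, 55, 51, 3, 72]
Target new root: 402
Try each candidate change and compute the resulting root:
Candidate A: set leaf[3] = 80 -> leaves = [31, 79, 54, 80, 55, 51, 3, 72]
  L0: [31, 79, 54, 80, 55, 51, 3, 72]
  L1: h(31,79)=(31*31+79)%997=43 h(54,80)=(54*31+80)%997=757 h(55,51)=(55*31+51)%997=759 h(3,72)=(3*31+72)%997=165 -> [43, 757, 759, 165]
  L2: h(43,757)=(43*31+757)%997=96 h(759,165)=(759*31+165)%997=763 -> [96, 763]
  L3: h(96,763)=(96*31+763)%997=748 -> [748]
  root = 748 != target 402
Candidate B: set leaf[6] = 33 -> leaves = [31, 79, 54, 15, 55, 51, 33, 72]
  L0: [31, 79, 54, 15, 55, 51, 33, 72]
  L1: h(31,79)=(31*31+79)%997=43 h(54,15)=(54*31+15)%997=692 h(55,51)=(55*31+51)%997=759 h(33,72)=(33*31+72)%997=98 -> [43, 692, 759, 98]
  L2: h(43,692)=(43*31+692)%997=31 h(759,98)=(759*31+98)%997=696 -> [31, 696]
  L3: h(31,696)=(31*31+696)%997=660 -> [660]
  root = 660 != target 402
Candidate C: set leaf[6] = 89 -> leaves = [31, 79, 54, 15, 55, 51, 89, 72]
  L0: [31, 79, 54, 15, 55, 51, 89, 72]
  L1: h(31,79)=(31*31+79)%997=43 h(54,15)=(54*31+15)%997=692 h(55,51)=(55*31+51)%997=759 h(89,72)=(89*31+72)%997=837 -> [43, 692, 759, 837]
  L2: h(43,692)=(43*31+692)%997=31 h(759,837)=(759*31+837)%997=438 -> [31, 438]
  L3: h(31,438)=(31*31+438)%997=402 -> [402]
  root = 402 == target 402  ** MATCH **
Candidate D: set leaf[5] = 74 -> leaves = [31, 79, 54, 15, 55, 74, 3, 72]
  L0: [31, 79, 54, 15, 55, 74, 3, 72]
  L1: h(31,79)=(31*31+79)%997=43 h(54,15)=(54*31+15)%997=692 h(55,74)=(55*31+74)%997=782 h(3,72)=(3*31+72)%997=165 -> [43, 692, 782, 165]
  L2: h(43,692)=(43*31+692)%997=31 h(782,165)=(782*31+165)%997=479 -> [31, 479]
  L3: h(31,479)=(31*31+479)%997=443 -> [443]
  root = 443 != target 402
Candidate C produces the target root.

Answer: C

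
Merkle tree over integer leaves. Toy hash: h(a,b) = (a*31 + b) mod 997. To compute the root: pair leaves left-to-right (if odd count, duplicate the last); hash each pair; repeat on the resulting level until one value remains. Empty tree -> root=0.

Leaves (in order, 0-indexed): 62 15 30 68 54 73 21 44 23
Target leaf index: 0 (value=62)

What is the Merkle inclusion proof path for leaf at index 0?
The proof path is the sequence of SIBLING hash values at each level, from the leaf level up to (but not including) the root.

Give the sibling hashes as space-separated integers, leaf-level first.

L0 (leaves): [62, 15, 30, 68, 54, 73, 21, 44, 23], target index=0
L1: h(62,15)=(62*31+15)%997=940 [pair 0] h(30,68)=(30*31+68)%997=1 [pair 1] h(54,73)=(54*31+73)%997=750 [pair 2] h(21,44)=(21*31+44)%997=695 [pair 3] h(23,23)=(23*31+23)%997=736 [pair 4] -> [940, 1, 750, 695, 736]
  Sibling for proof at L0: 15
L2: h(940,1)=(940*31+1)%997=228 [pair 0] h(750,695)=(750*31+695)%997=17 [pair 1] h(736,736)=(736*31+736)%997=621 [pair 2] -> [228, 17, 621]
  Sibling for proof at L1: 1
L3: h(228,17)=(228*31+17)%997=106 [pair 0] h(621,621)=(621*31+621)%997=929 [pair 1] -> [106, 929]
  Sibling for proof at L2: 17
L4: h(106,929)=(106*31+929)%997=227 [pair 0] -> [227]
  Sibling for proof at L3: 929
Root: 227
Proof path (sibling hashes from leaf to root): [15, 1, 17, 929]

Answer: 15 1 17 929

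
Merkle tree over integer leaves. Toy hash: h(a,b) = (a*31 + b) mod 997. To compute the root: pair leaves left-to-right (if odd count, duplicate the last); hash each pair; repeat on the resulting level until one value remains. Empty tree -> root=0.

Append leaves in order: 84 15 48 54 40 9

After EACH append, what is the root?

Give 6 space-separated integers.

After append 84 (leaves=[84]):
  L0: [84]
  root=84
After append 15 (leaves=[84, 15]):
  L0: [84, 15]
  L1: h(84,15)=(84*31+15)%997=625 -> [625]
  root=625
After append 48 (leaves=[84, 15, 48]):
  L0: [84, 15, 48]
  L1: h(84,15)=(84*31+15)%997=625 h(48,48)=(48*31+48)%997=539 -> [625, 539]
  L2: h(625,539)=(625*31+539)%997=971 -> [971]
  root=971
After append 54 (leaves=[84, 15, 48, 54]):
  L0: [84, 15, 48, 54]
  L1: h(84,15)=(84*31+15)%997=625 h(48,54)=(48*31+54)%997=545 -> [625, 545]
  L2: h(625,545)=(625*31+545)%997=977 -> [977]
  root=977
After append 40 (leaves=[84, 15, 48, 54, 40]):
  L0: [84, 15, 48, 54, 40]
  L1: h(84,15)=(84*31+15)%997=625 h(48,54)=(48*31+54)%997=545 h(40,40)=(40*31+40)%997=283 -> [625, 545, 283]
  L2: h(625,545)=(625*31+545)%997=977 h(283,283)=(283*31+283)%997=83 -> [977, 83]
  L3: h(977,83)=(977*31+83)%997=460 -> [460]
  root=460
After append 9 (leaves=[84, 15, 48, 54, 40, 9]):
  L0: [84, 15, 48, 54, 40, 9]
  L1: h(84,15)=(84*31+15)%997=625 h(48,54)=(48*31+54)%997=545 h(40,9)=(40*31+9)%997=252 -> [625, 545, 252]
  L2: h(625,545)=(625*31+545)%997=977 h(252,252)=(252*31+252)%997=88 -> [977, 88]
  L3: h(977,88)=(977*31+88)%997=465 -> [465]
  root=465

Answer: 84 625 971 977 460 465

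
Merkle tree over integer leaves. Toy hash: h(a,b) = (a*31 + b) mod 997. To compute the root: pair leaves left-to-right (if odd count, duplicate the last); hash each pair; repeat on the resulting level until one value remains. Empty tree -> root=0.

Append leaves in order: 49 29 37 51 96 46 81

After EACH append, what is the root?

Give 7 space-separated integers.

After append 49 (leaves=[49]):
  L0: [49]
  root=49
After append 29 (leaves=[49, 29]):
  L0: [49, 29]
  L1: h(49,29)=(49*31+29)%997=551 -> [551]
  root=551
After append 37 (leaves=[49, 29, 37]):
  L0: [49, 29, 37]
  L1: h(49,29)=(49*31+29)%997=551 h(37,37)=(37*31+37)%997=187 -> [551, 187]
  L2: h(551,187)=(551*31+187)%997=319 -> [319]
  root=319
After append 51 (leaves=[49, 29, 37, 51]):
  L0: [49, 29, 37, 51]
  L1: h(49,29)=(49*31+29)%997=551 h(37,51)=(37*31+51)%997=201 -> [551, 201]
  L2: h(551,201)=(551*31+201)%997=333 -> [333]
  root=333
After append 96 (leaves=[49, 29, 37, 51, 96]):
  L0: [49, 29, 37, 51, 96]
  L1: h(49,29)=(49*31+29)%997=551 h(37,51)=(37*31+51)%997=201 h(96,96)=(96*31+96)%997=81 -> [551, 201, 81]
  L2: h(551,201)=(551*31+201)%997=333 h(81,81)=(81*31+81)%997=598 -> [333, 598]
  L3: h(333,598)=(333*31+598)%997=951 -> [951]
  root=951
After append 46 (leaves=[49, 29, 37, 51, 96, 46]):
  L0: [49, 29, 37, 51, 96, 46]
  L1: h(49,29)=(49*31+29)%997=551 h(37,51)=(37*31+51)%997=201 h(96,46)=(96*31+46)%997=31 -> [551, 201, 31]
  L2: h(551,201)=(551*31+201)%997=333 h(31,31)=(31*31+31)%997=992 -> [333, 992]
  L3: h(333,992)=(333*31+992)%997=348 -> [348]
  root=348
After append 81 (leaves=[49, 29, 37, 51, 96, 46, 81]):
  L0: [49, 29, 37, 51, 96, 46, 81]
  L1: h(49,29)=(49*31+29)%997=551 h(37,51)=(37*31+51)%997=201 h(96,46)=(96*31+46)%997=31 h(81,81)=(81*31+81)%997=598 -> [551, 201, 31, 598]
  L2: h(551,201)=(551*31+201)%997=333 h(31,598)=(31*31+598)%997=562 -> [333, 562]
  L3: h(333,562)=(333*31+562)%997=915 -> [915]
  root=915

Answer: 49 551 319 333 951 348 915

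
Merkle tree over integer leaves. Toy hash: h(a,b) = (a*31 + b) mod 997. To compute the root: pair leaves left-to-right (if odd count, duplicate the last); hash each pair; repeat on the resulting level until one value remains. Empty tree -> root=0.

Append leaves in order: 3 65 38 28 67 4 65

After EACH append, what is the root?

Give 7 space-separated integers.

Answer: 3 158 132 122 606 584 583

Derivation:
After append 3 (leaves=[3]):
  L0: [3]
  root=3
After append 65 (leaves=[3, 65]):
  L0: [3, 65]
  L1: h(3,65)=(3*31+65)%997=158 -> [158]
  root=158
After append 38 (leaves=[3, 65, 38]):
  L0: [3, 65, 38]
  L1: h(3,65)=(3*31+65)%997=158 h(38,38)=(38*31+38)%997=219 -> [158, 219]
  L2: h(158,219)=(158*31+219)%997=132 -> [132]
  root=132
After append 28 (leaves=[3, 65, 38, 28]):
  L0: [3, 65, 38, 28]
  L1: h(3,65)=(3*31+65)%997=158 h(38,28)=(38*31+28)%997=209 -> [158, 209]
  L2: h(158,209)=(158*31+209)%997=122 -> [122]
  root=122
After append 67 (leaves=[3, 65, 38, 28, 67]):
  L0: [3, 65, 38, 28, 67]
  L1: h(3,65)=(3*31+65)%997=158 h(38,28)=(38*31+28)%997=209 h(67,67)=(67*31+67)%997=150 -> [158, 209, 150]
  L2: h(158,209)=(158*31+209)%997=122 h(150,150)=(150*31+150)%997=812 -> [122, 812]
  L3: h(122,812)=(122*31+812)%997=606 -> [606]
  root=606
After append 4 (leaves=[3, 65, 38, 28, 67, 4]):
  L0: [3, 65, 38, 28, 67, 4]
  L1: h(3,65)=(3*31+65)%997=158 h(38,28)=(38*31+28)%997=209 h(67,4)=(67*31+4)%997=87 -> [158, 209, 87]
  L2: h(158,209)=(158*31+209)%997=122 h(87,87)=(87*31+87)%997=790 -> [122, 790]
  L3: h(122,790)=(122*31+790)%997=584 -> [584]
  root=584
After append 65 (leaves=[3, 65, 38, 28, 67, 4, 65]):
  L0: [3, 65, 38, 28, 67, 4, 65]
  L1: h(3,65)=(3*31+65)%997=158 h(38,28)=(38*31+28)%997=209 h(67,4)=(67*31+4)%997=87 h(65,65)=(65*31+65)%997=86 -> [158, 209, 87, 86]
  L2: h(158,209)=(158*31+209)%997=122 h(87,86)=(87*31+86)%997=789 -> [122, 789]
  L3: h(122,789)=(122*31+789)%997=583 -> [583]
  root=583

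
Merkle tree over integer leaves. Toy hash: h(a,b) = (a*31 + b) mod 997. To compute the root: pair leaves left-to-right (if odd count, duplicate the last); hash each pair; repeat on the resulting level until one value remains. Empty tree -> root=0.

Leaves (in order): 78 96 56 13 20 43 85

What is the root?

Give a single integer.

Answer: 946

Derivation:
L0: [78, 96, 56, 13, 20, 43, 85]
L1: h(78,96)=(78*31+96)%997=520 h(56,13)=(56*31+13)%997=752 h(20,43)=(20*31+43)%997=663 h(85,85)=(85*31+85)%997=726 -> [520, 752, 663, 726]
L2: h(520,752)=(520*31+752)%997=920 h(663,726)=(663*31+726)%997=342 -> [920, 342]
L3: h(920,342)=(920*31+342)%997=946 -> [946]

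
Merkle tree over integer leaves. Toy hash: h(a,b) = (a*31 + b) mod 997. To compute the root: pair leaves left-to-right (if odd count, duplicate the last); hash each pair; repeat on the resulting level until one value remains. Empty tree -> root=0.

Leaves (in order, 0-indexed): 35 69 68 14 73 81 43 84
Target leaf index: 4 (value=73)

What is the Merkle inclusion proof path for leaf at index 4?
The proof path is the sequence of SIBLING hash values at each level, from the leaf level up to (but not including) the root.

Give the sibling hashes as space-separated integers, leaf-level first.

L0 (leaves): [35, 69, 68, 14, 73, 81, 43, 84], target index=4
L1: h(35,69)=(35*31+69)%997=157 [pair 0] h(68,14)=(68*31+14)%997=128 [pair 1] h(73,81)=(73*31+81)%997=350 [pair 2] h(43,84)=(43*31+84)%997=420 [pair 3] -> [157, 128, 350, 420]
  Sibling for proof at L0: 81
L2: h(157,128)=(157*31+128)%997=10 [pair 0] h(350,420)=(350*31+420)%997=303 [pair 1] -> [10, 303]
  Sibling for proof at L1: 420
L3: h(10,303)=(10*31+303)%997=613 [pair 0] -> [613]
  Sibling for proof at L2: 10
Root: 613
Proof path (sibling hashes from leaf to root): [81, 420, 10]

Answer: 81 420 10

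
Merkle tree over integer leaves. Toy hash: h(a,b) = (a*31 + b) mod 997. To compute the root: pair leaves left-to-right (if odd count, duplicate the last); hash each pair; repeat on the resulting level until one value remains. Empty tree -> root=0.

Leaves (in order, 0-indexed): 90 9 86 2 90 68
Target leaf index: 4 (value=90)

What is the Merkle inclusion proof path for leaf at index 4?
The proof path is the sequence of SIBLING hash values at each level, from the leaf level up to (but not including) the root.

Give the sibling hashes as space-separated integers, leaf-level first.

Answer: 68 864 704

Derivation:
L0 (leaves): [90, 9, 86, 2, 90, 68], target index=4
L1: h(90,9)=(90*31+9)%997=805 [pair 0] h(86,2)=(86*31+2)%997=674 [pair 1] h(90,68)=(90*31+68)%997=864 [pair 2] -> [805, 674, 864]
  Sibling for proof at L0: 68
L2: h(805,674)=(805*31+674)%997=704 [pair 0] h(864,864)=(864*31+864)%997=729 [pair 1] -> [704, 729]
  Sibling for proof at L1: 864
L3: h(704,729)=(704*31+729)%997=619 [pair 0] -> [619]
  Sibling for proof at L2: 704
Root: 619
Proof path (sibling hashes from leaf to root): [68, 864, 704]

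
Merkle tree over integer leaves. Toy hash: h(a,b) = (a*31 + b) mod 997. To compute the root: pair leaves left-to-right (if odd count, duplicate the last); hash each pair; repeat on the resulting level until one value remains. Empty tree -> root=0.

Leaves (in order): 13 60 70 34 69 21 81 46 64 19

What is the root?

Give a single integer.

L0: [13, 60, 70, 34, 69, 21, 81, 46, 64, 19]
L1: h(13,60)=(13*31+60)%997=463 h(70,34)=(70*31+34)%997=210 h(69,21)=(69*31+21)%997=166 h(81,46)=(81*31+46)%997=563 h(64,19)=(64*31+19)%997=9 -> [463, 210, 166, 563, 9]
L2: h(463,210)=(463*31+210)%997=605 h(166,563)=(166*31+563)%997=724 h(9,9)=(9*31+9)%997=288 -> [605, 724, 288]
L3: h(605,724)=(605*31+724)%997=536 h(288,288)=(288*31+288)%997=243 -> [536, 243]
L4: h(536,243)=(536*31+243)%997=907 -> [907]

Answer: 907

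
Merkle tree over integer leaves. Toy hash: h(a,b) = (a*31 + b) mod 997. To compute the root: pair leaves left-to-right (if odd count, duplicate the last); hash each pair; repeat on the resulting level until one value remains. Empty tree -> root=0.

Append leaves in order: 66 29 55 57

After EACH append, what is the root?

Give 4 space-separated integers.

After append 66 (leaves=[66]):
  L0: [66]
  root=66
After append 29 (leaves=[66, 29]):
  L0: [66, 29]
  L1: h(66,29)=(66*31+29)%997=81 -> [81]
  root=81
After append 55 (leaves=[66, 29, 55]):
  L0: [66, 29, 55]
  L1: h(66,29)=(66*31+29)%997=81 h(55,55)=(55*31+55)%997=763 -> [81, 763]
  L2: h(81,763)=(81*31+763)%997=283 -> [283]
  root=283
After append 57 (leaves=[66, 29, 55, 57]):
  L0: [66, 29, 55, 57]
  L1: h(66,29)=(66*31+29)%997=81 h(55,57)=(55*31+57)%997=765 -> [81, 765]
  L2: h(81,765)=(81*31+765)%997=285 -> [285]
  root=285

Answer: 66 81 283 285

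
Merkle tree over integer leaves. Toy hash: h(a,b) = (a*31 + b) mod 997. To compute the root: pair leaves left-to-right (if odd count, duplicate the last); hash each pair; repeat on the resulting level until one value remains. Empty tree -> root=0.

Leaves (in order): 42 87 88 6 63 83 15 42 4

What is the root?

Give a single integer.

L0: [42, 87, 88, 6, 63, 83, 15, 42, 4]
L1: h(42,87)=(42*31+87)%997=392 h(88,6)=(88*31+6)%997=740 h(63,83)=(63*31+83)%997=42 h(15,42)=(15*31+42)%997=507 h(4,4)=(4*31+4)%997=128 -> [392, 740, 42, 507, 128]
L2: h(392,740)=(392*31+740)%997=928 h(42,507)=(42*31+507)%997=812 h(128,128)=(128*31+128)%997=108 -> [928, 812, 108]
L3: h(928,812)=(928*31+812)%997=667 h(108,108)=(108*31+108)%997=465 -> [667, 465]
L4: h(667,465)=(667*31+465)%997=205 -> [205]

Answer: 205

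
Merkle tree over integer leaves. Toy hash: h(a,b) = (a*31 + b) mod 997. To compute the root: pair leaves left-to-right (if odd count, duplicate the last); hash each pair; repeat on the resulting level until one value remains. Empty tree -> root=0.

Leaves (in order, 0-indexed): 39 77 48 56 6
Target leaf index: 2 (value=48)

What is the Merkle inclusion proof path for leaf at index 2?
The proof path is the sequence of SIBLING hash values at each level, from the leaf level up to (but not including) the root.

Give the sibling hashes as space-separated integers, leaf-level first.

Answer: 56 289 162

Derivation:
L0 (leaves): [39, 77, 48, 56, 6], target index=2
L1: h(39,77)=(39*31+77)%997=289 [pair 0] h(48,56)=(48*31+56)%997=547 [pair 1] h(6,6)=(6*31+6)%997=192 [pair 2] -> [289, 547, 192]
  Sibling for proof at L0: 56
L2: h(289,547)=(289*31+547)%997=533 [pair 0] h(192,192)=(192*31+192)%997=162 [pair 1] -> [533, 162]
  Sibling for proof at L1: 289
L3: h(533,162)=(533*31+162)%997=733 [pair 0] -> [733]
  Sibling for proof at L2: 162
Root: 733
Proof path (sibling hashes from leaf to root): [56, 289, 162]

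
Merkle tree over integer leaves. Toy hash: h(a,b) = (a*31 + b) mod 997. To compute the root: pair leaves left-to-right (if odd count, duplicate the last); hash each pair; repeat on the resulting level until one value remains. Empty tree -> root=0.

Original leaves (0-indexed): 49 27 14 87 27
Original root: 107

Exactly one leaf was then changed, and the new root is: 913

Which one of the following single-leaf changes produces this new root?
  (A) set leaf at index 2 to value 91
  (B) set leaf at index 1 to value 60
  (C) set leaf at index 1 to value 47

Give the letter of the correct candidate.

Original leaves: [49, 27, 14, 87, 27]
Target new root: 913
Try each candidate change and compute the resulting root:
Candidate A: set leaf[2] = 91 -> leaves = [49, 27, 91, 87, 27]
  L0: [49, 27, 91, 87, 27]
  L1: h(49,27)=(49*31+27)%997=549 h(91,87)=(91*31+87)%997=914 h(27,27)=(27*31+27)%997=864 -> [549, 914, 864]
  L2: h(549,914)=(549*31+914)%997=984 h(864,864)=(864*31+864)%997=729 -> [984, 729]
  L3: h(984,729)=(984*31+729)%997=326 -> [326]
  root = 326 != target 913
Candidate B: set leaf[1] = 60 -> leaves = [49, 60, 14, 87, 27]
  L0: [49, 60, 14, 87, 27]
  L1: h(49,60)=(49*31+60)%997=582 h(14,87)=(14*31+87)%997=521 h(27,27)=(27*31+27)%997=864 -> [582, 521, 864]
  L2: h(582,521)=(582*31+521)%997=617 h(864,864)=(864*31+864)%997=729 -> [617, 729]
  L3: h(617,729)=(617*31+729)%997=913 -> [913]
  root = 913 == target 913  ** MATCH **
Candidate C: set leaf[1] = 47 -> leaves = [49, 47, 14, 87, 27]
  L0: [49, 47, 14, 87, 27]
  L1: h(49,47)=(49*31+47)%997=569 h(14,87)=(14*31+87)%997=521 h(27,27)=(27*31+27)%997=864 -> [569, 521, 864]
  L2: h(569,521)=(569*31+521)%997=214 h(864,864)=(864*31+864)%997=729 -> [214, 729]
  L3: h(214,729)=(214*31+729)%997=384 -> [384]
  root = 384 != target 913
Candidate B produces the target root.

Answer: B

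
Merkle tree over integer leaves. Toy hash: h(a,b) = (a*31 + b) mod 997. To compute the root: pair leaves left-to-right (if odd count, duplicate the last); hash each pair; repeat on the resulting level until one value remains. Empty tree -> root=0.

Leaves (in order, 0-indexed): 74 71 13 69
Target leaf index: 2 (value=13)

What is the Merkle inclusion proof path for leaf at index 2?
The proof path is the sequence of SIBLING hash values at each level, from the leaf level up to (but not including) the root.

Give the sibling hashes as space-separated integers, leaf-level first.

L0 (leaves): [74, 71, 13, 69], target index=2
L1: h(74,71)=(74*31+71)%997=371 [pair 0] h(13,69)=(13*31+69)%997=472 [pair 1] -> [371, 472]
  Sibling for proof at L0: 69
L2: h(371,472)=(371*31+472)%997=9 [pair 0] -> [9]
  Sibling for proof at L1: 371
Root: 9
Proof path (sibling hashes from leaf to root): [69, 371]

Answer: 69 371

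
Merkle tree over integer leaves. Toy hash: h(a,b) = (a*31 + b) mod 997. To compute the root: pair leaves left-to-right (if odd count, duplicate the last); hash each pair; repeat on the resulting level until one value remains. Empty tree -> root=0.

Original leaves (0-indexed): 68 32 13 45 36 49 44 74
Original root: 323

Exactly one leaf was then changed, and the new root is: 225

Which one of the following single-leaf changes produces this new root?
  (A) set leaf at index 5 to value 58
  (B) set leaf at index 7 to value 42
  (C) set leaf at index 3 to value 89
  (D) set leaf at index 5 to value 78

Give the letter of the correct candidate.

Original leaves: [68, 32, 13, 45, 36, 49, 44, 74]
Target new root: 225
Try each candidate change and compute the resulting root:
Candidate A: set leaf[5] = 58 -> leaves = [68, 32, 13, 45, 36, 58, 44, 74]
  L0: [68, 32, 13, 45, 36, 58, 44, 74]
  L1: h(68,32)=(68*31+32)%997=146 h(13,45)=(13*31+45)%997=448 h(36,58)=(36*31+58)%997=177 h(44,74)=(44*31+74)%997=441 -> [146, 448, 177, 441]
  L2: h(146,448)=(146*31+448)%997=986 h(177,441)=(177*31+441)%997=943 -> [986, 943]
  L3: h(986,943)=(986*31+943)%997=602 -> [602]
  root = 602 != target 225
Candidate B: set leaf[7] = 42 -> leaves = [68, 32, 13, 45, 36, 49, 44, 42]
  L0: [68, 32, 13, 45, 36, 49, 44, 42]
  L1: h(68,32)=(68*31+32)%997=146 h(13,45)=(13*31+45)%997=448 h(36,49)=(36*31+49)%997=168 h(44,42)=(44*31+42)%997=409 -> [146, 448, 168, 409]
  L2: h(146,448)=(146*31+448)%997=986 h(168,409)=(168*31+409)%997=632 -> [986, 632]
  L3: h(986,632)=(986*31+632)%997=291 -> [291]
  root = 291 != target 225
Candidate C: set leaf[3] = 89 -> leaves = [68, 32, 13, 89, 36, 49, 44, 74]
  L0: [68, 32, 13, 89, 36, 49, 44, 74]
  L1: h(68,32)=(68*31+32)%997=146 h(13,89)=(13*31+89)%997=492 h(36,49)=(36*31+49)%997=168 h(44,74)=(44*31+74)%997=441 -> [146, 492, 168, 441]
  L2: h(146,492)=(146*31+492)%997=33 h(168,441)=(168*31+441)%997=664 -> [33, 664]
  L3: h(33,664)=(33*31+664)%997=690 -> [690]
  root = 690 != target 225
Candidate D: set leaf[5] = 78 -> leaves = [68, 32, 13, 45, 36, 78, 44, 74]
  L0: [68, 32, 13, 45, 36, 78, 44, 74]
  L1: h(68,32)=(68*31+32)%997=146 h(13,45)=(13*31+45)%997=448 h(36,78)=(36*31+78)%997=197 h(44,74)=(44*31+74)%997=441 -> [146, 448, 197, 441]
  L2: h(146,448)=(146*31+448)%997=986 h(197,441)=(197*31+441)%997=566 -> [986, 566]
  L3: h(986,566)=(986*31+566)%997=225 -> [225]
  root = 225 == target 225  ** MATCH **
Candidate D produces the target root.

Answer: D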